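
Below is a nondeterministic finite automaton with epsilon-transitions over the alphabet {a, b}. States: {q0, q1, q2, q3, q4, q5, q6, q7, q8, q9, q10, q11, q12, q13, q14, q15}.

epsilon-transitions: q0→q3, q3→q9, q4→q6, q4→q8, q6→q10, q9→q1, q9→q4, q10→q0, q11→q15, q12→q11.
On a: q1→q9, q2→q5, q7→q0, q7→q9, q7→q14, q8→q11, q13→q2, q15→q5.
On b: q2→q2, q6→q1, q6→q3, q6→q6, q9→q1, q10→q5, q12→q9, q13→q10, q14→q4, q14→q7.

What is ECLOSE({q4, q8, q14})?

{q0, q1, q3, q4, q6, q8, q9, q10, q14}

Start with {q4, q8, q14}.
From q4 via epsilon: add q6.
From q6 via epsilon: add q10.
From q10 via epsilon: add q0.
From q0 via epsilon: add q3.
From q3 via epsilon: add q9.
From q9 via epsilon: add q1.
No new states can be added; the closed set is {q0, q1, q3, q4, q6, q8, q9, q10, q14}.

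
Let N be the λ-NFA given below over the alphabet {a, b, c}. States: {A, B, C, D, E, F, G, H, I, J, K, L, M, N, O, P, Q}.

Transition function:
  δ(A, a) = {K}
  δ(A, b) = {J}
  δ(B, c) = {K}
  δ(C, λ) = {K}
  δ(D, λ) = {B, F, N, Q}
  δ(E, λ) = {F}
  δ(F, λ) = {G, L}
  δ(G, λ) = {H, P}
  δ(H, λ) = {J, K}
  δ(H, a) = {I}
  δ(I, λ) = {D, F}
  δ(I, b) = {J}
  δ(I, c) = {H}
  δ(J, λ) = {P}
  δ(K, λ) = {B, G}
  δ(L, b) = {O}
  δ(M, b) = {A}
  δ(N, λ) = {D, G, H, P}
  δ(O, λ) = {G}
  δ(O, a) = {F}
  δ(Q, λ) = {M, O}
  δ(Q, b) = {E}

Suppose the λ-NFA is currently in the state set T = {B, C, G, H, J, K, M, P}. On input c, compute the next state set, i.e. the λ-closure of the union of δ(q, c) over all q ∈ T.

{B, G, H, J, K, P}

B on c → {K}.
No c-transition from C, G, H, J, K, M, P.
Union after reading c: {K}.
Now take the λ-closure:
From K via λ: add B, G.
From G via λ: add H, P.
From H via λ: add J.
No new states can be added; the closed set is {B, G, H, J, K, P}.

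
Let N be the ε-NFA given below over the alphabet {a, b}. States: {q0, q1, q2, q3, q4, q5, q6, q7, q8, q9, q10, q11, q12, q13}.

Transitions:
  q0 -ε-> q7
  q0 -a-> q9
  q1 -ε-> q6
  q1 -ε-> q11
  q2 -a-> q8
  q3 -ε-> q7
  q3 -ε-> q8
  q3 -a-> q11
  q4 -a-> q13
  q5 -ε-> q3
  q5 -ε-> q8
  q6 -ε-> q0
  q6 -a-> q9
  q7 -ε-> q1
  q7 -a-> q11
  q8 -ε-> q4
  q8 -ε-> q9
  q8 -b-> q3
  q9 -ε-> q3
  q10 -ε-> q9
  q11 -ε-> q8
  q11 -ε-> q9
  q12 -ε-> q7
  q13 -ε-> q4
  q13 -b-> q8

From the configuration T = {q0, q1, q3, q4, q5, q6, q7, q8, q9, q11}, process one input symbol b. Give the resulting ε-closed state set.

q8 on b → {q3}.
No b-transition from q0, q1, q3, q4, q5, q6, q7, q9, q11.
Union after reading b: {q3}.
Now take the ε-closure:
From q3 via ε: add q7, q8.
From q7 via ε: add q1.
From q8 via ε: add q4, q9.
From q1 via ε: add q6, q11.
From q6 via ε: add q0.
No new states can be added; the closed set is {q0, q1, q3, q4, q6, q7, q8, q9, q11}.

{q0, q1, q3, q4, q6, q7, q8, q9, q11}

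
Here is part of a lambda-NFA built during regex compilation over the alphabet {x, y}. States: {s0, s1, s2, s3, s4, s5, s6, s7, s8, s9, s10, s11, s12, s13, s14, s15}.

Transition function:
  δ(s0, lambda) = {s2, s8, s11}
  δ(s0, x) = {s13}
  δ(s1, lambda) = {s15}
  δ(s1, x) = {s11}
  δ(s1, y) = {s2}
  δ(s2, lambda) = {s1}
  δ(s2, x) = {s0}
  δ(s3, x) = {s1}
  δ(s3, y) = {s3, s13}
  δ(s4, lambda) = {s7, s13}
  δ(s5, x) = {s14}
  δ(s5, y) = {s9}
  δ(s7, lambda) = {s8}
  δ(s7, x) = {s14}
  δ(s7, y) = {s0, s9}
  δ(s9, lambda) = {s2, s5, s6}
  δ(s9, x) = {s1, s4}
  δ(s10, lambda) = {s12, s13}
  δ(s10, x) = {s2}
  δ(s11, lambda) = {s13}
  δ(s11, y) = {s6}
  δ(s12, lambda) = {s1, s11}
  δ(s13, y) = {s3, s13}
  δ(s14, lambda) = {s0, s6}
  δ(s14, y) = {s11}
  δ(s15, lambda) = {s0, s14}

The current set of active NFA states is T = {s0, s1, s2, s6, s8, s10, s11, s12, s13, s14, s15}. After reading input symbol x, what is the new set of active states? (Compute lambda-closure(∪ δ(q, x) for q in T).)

s0 on x → {s13}.
s1 on x → {s11}.
s2 on x → {s0}.
s10 on x → {s2}.
No x-transition from s6, s8, s11, s12, s13, s14, s15.
Union after reading x: {s0, s2, s11, s13}.
Now take the lambda-closure:
From s0 via lambda: add s8.
From s2 via lambda: add s1.
From s1 via lambda: add s15.
From s15 via lambda: add s14.
From s14 via lambda: add s6.
No new states can be added; the closed set is {s0, s1, s2, s6, s8, s11, s13, s14, s15}.

{s0, s1, s2, s6, s8, s11, s13, s14, s15}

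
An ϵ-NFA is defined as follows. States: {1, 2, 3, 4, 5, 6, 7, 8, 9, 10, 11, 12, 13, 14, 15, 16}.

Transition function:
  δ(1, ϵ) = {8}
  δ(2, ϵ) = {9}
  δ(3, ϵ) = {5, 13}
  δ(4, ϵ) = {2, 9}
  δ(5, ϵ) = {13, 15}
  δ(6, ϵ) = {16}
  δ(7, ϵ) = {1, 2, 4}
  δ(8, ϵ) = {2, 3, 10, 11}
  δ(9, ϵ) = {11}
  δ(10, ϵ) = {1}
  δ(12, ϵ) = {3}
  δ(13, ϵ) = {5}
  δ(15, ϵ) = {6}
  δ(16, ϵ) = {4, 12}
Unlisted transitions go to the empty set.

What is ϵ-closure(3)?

{2, 3, 4, 5, 6, 9, 11, 12, 13, 15, 16}

Start with {3}.
From 3 via ϵ: add 5, 13.
From 5 via ϵ: add 15.
From 15 via ϵ: add 6.
From 6 via ϵ: add 16.
From 16 via ϵ: add 4, 12.
From 4 via ϵ: add 2, 9.
From 9 via ϵ: add 11.
No new states can be added; the closed set is {2, 3, 4, 5, 6, 9, 11, 12, 13, 15, 16}.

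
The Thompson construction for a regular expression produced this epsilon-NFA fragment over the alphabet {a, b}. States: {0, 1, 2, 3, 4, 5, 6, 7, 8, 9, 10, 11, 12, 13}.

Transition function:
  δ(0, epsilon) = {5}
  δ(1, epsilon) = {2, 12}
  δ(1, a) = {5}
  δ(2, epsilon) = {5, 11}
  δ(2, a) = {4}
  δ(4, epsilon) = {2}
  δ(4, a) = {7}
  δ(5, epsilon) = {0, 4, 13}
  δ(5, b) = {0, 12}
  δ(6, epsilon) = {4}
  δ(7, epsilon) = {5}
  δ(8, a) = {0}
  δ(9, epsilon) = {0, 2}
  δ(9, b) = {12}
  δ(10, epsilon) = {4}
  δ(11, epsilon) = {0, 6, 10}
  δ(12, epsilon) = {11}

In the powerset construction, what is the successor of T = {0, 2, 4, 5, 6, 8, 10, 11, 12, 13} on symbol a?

2 on a → {4}.
4 on a → {7}.
8 on a → {0}.
No a-transition from 0, 5, 6, 10, 11, 12, 13.
Union after reading a: {0, 4, 7}.
Now take the epsilon-closure:
From 0 via epsilon: add 5.
From 4 via epsilon: add 2.
From 2 via epsilon: add 11.
From 5 via epsilon: add 13.
From 11 via epsilon: add 6, 10.
No new states can be added; the closed set is {0, 2, 4, 5, 6, 7, 10, 11, 13}.

{0, 2, 4, 5, 6, 7, 10, 11, 13}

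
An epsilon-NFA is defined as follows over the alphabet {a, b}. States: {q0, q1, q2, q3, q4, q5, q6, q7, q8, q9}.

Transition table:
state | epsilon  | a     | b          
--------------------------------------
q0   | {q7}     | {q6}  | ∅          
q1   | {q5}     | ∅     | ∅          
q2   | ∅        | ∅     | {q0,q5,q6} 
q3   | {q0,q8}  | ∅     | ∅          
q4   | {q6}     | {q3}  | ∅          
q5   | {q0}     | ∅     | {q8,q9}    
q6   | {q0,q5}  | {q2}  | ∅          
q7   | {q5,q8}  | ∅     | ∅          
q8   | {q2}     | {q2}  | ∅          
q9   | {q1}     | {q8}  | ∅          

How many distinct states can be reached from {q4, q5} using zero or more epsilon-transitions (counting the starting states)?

Start with {q4, q5}.
From q4 via epsilon: add q6.
From q5 via epsilon: add q0.
From q0 via epsilon: add q7.
From q7 via epsilon: add q8.
From q8 via epsilon: add q2.
epsilon-closure = {q0, q2, q4, q5, q6, q7, q8}, which has 7 states.

7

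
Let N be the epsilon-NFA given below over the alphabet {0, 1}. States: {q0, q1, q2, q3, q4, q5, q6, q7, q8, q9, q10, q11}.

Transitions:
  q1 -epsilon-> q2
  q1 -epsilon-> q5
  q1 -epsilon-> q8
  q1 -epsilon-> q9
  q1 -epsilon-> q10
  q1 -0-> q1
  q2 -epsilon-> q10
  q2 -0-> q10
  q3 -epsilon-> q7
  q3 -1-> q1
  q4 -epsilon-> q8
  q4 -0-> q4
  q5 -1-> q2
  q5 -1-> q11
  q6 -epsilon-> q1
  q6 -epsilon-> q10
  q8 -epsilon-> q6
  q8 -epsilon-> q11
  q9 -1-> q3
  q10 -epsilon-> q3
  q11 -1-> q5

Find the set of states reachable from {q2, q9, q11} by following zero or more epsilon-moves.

{q2, q3, q7, q9, q10, q11}

Start with {q2, q9, q11}.
From q2 via epsilon: add q10.
From q10 via epsilon: add q3.
From q3 via epsilon: add q7.
No new states can be added; the closed set is {q2, q3, q7, q9, q10, q11}.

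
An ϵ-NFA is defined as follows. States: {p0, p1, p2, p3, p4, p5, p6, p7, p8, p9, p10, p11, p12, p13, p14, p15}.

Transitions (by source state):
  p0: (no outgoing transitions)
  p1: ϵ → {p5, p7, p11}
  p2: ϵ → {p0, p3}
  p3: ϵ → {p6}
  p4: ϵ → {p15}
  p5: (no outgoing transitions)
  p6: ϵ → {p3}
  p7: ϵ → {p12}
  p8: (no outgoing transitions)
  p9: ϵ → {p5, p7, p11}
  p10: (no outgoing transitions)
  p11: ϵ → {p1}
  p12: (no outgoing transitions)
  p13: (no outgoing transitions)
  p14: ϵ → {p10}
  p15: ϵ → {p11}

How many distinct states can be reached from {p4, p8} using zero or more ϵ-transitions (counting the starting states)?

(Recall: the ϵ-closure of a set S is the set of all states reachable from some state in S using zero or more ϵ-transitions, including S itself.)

Start with {p4, p8}.
From p4 via ϵ: add p15.
From p15 via ϵ: add p11.
From p11 via ϵ: add p1.
From p1 via ϵ: add p5, p7.
From p7 via ϵ: add p12.
ϵ-closure = {p1, p4, p5, p7, p8, p11, p12, p15}, which has 8 states.

8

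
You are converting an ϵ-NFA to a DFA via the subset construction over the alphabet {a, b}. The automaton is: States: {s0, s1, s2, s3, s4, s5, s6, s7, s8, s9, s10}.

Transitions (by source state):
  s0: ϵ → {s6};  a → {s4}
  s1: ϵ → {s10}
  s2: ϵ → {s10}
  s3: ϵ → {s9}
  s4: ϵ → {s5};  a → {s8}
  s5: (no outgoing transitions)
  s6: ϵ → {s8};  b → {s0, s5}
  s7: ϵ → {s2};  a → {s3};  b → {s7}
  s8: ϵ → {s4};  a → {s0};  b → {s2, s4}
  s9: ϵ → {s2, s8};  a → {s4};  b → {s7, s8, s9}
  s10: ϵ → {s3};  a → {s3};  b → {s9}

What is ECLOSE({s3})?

{s2, s3, s4, s5, s8, s9, s10}

Start with {s3}.
From s3 via ϵ: add s9.
From s9 via ϵ: add s2, s8.
From s2 via ϵ: add s10.
From s8 via ϵ: add s4.
From s4 via ϵ: add s5.
No new states can be added; the closed set is {s2, s3, s4, s5, s8, s9, s10}.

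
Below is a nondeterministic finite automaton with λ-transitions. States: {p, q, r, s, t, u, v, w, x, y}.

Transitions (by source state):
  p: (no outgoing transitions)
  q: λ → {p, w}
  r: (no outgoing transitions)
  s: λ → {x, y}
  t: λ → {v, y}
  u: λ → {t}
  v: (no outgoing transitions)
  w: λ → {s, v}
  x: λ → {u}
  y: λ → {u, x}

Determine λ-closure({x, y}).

{t, u, v, x, y}

Start with {x, y}.
From x via λ: add u.
From u via λ: add t.
From t via λ: add v.
No new states can be added; the closed set is {t, u, v, x, y}.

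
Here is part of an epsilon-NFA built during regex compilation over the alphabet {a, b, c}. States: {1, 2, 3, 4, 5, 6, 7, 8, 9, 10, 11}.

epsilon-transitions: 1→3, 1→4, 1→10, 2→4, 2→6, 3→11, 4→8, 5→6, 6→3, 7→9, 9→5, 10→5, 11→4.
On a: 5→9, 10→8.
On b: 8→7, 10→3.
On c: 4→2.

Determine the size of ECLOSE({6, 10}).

Start with {6, 10}.
From 6 via epsilon: add 3.
From 10 via epsilon: add 5.
From 3 via epsilon: add 11.
From 11 via epsilon: add 4.
From 4 via epsilon: add 8.
epsilon-closure = {3, 4, 5, 6, 8, 10, 11}, which has 7 states.

7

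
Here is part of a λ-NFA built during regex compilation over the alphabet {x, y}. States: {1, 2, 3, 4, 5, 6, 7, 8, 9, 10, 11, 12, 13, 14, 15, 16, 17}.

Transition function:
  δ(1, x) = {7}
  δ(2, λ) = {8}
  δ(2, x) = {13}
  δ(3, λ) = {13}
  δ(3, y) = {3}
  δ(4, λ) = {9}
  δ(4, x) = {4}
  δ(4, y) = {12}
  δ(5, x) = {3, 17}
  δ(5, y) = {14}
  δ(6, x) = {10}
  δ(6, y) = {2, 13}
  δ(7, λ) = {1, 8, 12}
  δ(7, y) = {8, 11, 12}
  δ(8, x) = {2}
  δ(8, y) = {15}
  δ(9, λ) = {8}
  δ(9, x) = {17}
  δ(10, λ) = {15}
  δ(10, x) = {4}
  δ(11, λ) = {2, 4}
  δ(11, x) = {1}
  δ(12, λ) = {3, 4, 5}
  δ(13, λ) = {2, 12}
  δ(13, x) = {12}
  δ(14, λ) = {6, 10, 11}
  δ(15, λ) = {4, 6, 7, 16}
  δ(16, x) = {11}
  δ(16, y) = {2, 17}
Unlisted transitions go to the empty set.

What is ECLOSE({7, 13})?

{1, 2, 3, 4, 5, 7, 8, 9, 12, 13}

Start with {7, 13}.
From 7 via λ: add 1, 8, 12.
From 13 via λ: add 2.
From 12 via λ: add 3, 4, 5.
From 4 via λ: add 9.
No new states can be added; the closed set is {1, 2, 3, 4, 5, 7, 8, 9, 12, 13}.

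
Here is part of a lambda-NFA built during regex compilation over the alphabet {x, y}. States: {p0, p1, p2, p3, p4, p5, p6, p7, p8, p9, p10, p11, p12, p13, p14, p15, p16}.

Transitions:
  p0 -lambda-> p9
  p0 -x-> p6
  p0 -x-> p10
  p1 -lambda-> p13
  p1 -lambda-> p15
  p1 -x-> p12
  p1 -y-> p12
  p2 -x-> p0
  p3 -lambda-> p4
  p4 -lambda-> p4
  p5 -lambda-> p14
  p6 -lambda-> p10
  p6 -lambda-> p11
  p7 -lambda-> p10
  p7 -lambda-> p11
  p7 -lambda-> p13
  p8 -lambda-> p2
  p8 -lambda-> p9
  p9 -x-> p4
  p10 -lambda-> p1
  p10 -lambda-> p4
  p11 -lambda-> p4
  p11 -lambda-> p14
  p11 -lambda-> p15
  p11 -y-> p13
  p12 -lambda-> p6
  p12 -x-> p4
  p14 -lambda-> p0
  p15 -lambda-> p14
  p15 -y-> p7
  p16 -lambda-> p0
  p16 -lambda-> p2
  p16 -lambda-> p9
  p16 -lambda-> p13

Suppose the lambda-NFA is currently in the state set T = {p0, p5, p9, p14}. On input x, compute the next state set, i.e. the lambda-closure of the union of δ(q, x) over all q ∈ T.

{p0, p1, p4, p6, p9, p10, p11, p13, p14, p15}

p0 on x → {p6, p10}.
p9 on x → {p4}.
No x-transition from p5, p14.
Union after reading x: {p4, p6, p10}.
Now take the lambda-closure:
From p6 via lambda: add p11.
From p10 via lambda: add p1.
From p1 via lambda: add p13, p15.
From p11 via lambda: add p14.
From p14 via lambda: add p0.
From p0 via lambda: add p9.
No new states can be added; the closed set is {p0, p1, p4, p6, p9, p10, p11, p13, p14, p15}.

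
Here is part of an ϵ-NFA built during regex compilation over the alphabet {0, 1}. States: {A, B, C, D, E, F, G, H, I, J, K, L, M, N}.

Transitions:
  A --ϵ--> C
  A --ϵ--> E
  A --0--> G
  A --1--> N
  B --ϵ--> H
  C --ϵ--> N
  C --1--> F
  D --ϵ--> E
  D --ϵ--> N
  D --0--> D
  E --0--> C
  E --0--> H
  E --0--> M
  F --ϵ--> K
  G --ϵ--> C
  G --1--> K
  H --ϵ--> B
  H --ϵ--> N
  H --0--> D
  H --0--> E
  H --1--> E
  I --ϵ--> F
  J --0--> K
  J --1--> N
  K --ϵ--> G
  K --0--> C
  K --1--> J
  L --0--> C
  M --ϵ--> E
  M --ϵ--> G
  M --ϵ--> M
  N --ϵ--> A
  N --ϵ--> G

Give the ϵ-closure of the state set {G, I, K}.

{A, C, E, F, G, I, K, N}

Start with {G, I, K}.
From G via ϵ: add C.
From I via ϵ: add F.
From C via ϵ: add N.
From N via ϵ: add A.
From A via ϵ: add E.
No new states can be added; the closed set is {A, C, E, F, G, I, K, N}.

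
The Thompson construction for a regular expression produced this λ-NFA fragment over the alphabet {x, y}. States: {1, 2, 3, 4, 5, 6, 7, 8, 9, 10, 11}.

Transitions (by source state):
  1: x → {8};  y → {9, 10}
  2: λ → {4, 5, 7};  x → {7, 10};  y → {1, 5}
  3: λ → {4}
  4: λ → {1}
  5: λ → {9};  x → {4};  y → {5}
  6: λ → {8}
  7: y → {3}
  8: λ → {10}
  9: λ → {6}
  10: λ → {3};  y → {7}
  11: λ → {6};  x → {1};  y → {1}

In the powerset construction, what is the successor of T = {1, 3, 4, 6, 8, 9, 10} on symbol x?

1 on x → {8}.
No x-transition from 3, 4, 6, 8, 9, 10.
Union after reading x: {8}.
Now take the λ-closure:
From 8 via λ: add 10.
From 10 via λ: add 3.
From 3 via λ: add 4.
From 4 via λ: add 1.
No new states can be added; the closed set is {1, 3, 4, 8, 10}.

{1, 3, 4, 8, 10}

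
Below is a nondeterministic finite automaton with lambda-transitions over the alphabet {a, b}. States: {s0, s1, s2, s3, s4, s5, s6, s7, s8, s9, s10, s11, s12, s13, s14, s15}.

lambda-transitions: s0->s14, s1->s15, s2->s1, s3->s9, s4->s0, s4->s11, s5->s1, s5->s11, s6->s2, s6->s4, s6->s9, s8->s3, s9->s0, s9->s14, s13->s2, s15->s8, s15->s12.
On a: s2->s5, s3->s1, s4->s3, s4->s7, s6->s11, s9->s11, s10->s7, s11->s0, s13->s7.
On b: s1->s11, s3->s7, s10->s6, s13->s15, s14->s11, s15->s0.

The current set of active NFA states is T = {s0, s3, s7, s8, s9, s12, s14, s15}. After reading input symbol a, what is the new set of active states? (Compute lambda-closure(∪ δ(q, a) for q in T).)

{s0, s1, s3, s8, s9, s11, s12, s14, s15}

s3 on a → {s1}.
s9 on a → {s11}.
No a-transition from s0, s7, s8, s12, s14, s15.
Union after reading a: {s1, s11}.
Now take the lambda-closure:
From s1 via lambda: add s15.
From s15 via lambda: add s8, s12.
From s8 via lambda: add s3.
From s3 via lambda: add s9.
From s9 via lambda: add s0, s14.
No new states can be added; the closed set is {s0, s1, s3, s8, s9, s11, s12, s14, s15}.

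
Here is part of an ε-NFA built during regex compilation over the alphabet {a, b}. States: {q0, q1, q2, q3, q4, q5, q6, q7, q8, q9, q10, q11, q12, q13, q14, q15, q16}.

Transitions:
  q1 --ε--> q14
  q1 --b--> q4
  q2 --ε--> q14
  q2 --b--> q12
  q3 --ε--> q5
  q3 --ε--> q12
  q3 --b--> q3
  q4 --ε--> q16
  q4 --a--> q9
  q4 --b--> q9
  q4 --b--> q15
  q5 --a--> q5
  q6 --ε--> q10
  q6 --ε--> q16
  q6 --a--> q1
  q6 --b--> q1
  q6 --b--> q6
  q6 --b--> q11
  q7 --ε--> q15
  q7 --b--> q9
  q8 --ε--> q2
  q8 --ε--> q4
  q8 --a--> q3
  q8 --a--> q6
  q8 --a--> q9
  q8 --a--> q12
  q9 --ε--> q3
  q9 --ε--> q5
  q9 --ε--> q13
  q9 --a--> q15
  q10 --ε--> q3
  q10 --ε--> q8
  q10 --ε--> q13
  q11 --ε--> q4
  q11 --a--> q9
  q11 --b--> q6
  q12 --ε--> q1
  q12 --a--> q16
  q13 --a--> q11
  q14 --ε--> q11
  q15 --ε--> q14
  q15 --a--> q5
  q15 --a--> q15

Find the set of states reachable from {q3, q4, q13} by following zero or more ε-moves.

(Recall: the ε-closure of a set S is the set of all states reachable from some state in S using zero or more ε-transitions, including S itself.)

Start with {q3, q4, q13}.
From q3 via ε: add q5, q12.
From q4 via ε: add q16.
From q12 via ε: add q1.
From q1 via ε: add q14.
From q14 via ε: add q11.
No new states can be added; the closed set is {q1, q3, q4, q5, q11, q12, q13, q14, q16}.

{q1, q3, q4, q5, q11, q12, q13, q14, q16}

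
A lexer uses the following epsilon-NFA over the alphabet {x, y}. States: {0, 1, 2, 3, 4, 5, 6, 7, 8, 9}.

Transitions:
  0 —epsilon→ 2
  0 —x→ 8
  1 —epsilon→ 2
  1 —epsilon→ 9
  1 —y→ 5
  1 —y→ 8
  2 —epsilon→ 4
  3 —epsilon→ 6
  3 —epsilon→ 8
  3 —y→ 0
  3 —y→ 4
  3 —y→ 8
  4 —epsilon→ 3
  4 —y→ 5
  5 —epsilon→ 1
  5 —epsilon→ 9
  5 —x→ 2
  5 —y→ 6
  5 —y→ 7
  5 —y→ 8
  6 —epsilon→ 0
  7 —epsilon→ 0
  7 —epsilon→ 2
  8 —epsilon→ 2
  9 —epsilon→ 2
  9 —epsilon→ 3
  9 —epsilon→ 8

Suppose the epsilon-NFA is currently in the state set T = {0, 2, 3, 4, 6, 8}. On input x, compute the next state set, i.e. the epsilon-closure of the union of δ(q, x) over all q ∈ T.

0 on x → {8}.
No x-transition from 2, 3, 4, 6, 8.
Union after reading x: {8}.
Now take the epsilon-closure:
From 8 via epsilon: add 2.
From 2 via epsilon: add 4.
From 4 via epsilon: add 3.
From 3 via epsilon: add 6.
From 6 via epsilon: add 0.
No new states can be added; the closed set is {0, 2, 3, 4, 6, 8}.

{0, 2, 3, 4, 6, 8}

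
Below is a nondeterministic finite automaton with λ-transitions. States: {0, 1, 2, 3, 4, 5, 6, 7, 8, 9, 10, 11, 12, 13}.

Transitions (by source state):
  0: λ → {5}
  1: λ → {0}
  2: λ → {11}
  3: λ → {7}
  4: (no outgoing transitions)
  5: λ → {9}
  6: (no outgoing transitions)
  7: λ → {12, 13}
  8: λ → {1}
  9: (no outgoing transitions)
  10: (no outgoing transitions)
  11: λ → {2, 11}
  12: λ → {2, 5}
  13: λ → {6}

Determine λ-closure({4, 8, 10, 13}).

Start with {4, 8, 10, 13}.
From 8 via λ: add 1.
From 13 via λ: add 6.
From 1 via λ: add 0.
From 0 via λ: add 5.
From 5 via λ: add 9.
No new states can be added; the closed set is {0, 1, 4, 5, 6, 8, 9, 10, 13}.

{0, 1, 4, 5, 6, 8, 9, 10, 13}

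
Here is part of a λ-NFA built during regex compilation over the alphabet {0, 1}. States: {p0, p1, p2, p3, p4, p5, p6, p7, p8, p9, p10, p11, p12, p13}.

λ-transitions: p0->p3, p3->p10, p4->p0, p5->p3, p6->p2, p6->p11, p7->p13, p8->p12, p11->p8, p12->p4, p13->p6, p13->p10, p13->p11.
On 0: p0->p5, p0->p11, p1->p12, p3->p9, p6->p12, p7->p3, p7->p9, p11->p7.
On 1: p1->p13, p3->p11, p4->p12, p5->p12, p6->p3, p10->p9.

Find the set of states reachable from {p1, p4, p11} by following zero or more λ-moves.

Start with {p1, p4, p11}.
From p4 via λ: add p0.
From p11 via λ: add p8.
From p0 via λ: add p3.
From p8 via λ: add p12.
From p3 via λ: add p10.
No new states can be added; the closed set is {p0, p1, p3, p4, p8, p10, p11, p12}.

{p0, p1, p3, p4, p8, p10, p11, p12}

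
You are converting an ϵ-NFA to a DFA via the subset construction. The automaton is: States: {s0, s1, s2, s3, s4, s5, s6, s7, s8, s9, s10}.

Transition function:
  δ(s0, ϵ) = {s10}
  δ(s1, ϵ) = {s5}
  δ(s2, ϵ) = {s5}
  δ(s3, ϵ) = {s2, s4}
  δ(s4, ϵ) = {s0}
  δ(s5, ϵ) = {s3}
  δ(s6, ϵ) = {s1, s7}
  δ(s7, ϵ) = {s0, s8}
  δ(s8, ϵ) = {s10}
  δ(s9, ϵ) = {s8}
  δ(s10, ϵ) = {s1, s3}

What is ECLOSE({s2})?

Start with {s2}.
From s2 via ϵ: add s5.
From s5 via ϵ: add s3.
From s3 via ϵ: add s4.
From s4 via ϵ: add s0.
From s0 via ϵ: add s10.
From s10 via ϵ: add s1.
No new states can be added; the closed set is {s0, s1, s2, s3, s4, s5, s10}.

{s0, s1, s2, s3, s4, s5, s10}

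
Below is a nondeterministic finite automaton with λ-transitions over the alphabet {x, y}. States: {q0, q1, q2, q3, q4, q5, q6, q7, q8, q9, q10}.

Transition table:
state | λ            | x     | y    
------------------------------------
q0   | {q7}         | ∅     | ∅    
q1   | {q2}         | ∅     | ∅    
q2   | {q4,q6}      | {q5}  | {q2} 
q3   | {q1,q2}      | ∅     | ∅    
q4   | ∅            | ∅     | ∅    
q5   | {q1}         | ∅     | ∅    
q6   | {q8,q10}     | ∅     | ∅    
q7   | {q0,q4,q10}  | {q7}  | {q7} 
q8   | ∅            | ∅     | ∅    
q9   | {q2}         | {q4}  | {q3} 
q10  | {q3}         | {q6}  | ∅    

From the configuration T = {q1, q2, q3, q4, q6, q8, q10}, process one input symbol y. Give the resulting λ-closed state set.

{q1, q2, q3, q4, q6, q8, q10}

q2 on y → {q2}.
No y-transition from q1, q3, q4, q6, q8, q10.
Union after reading y: {q2}.
Now take the λ-closure:
From q2 via λ: add q4, q6.
From q6 via λ: add q8, q10.
From q10 via λ: add q3.
From q3 via λ: add q1.
No new states can be added; the closed set is {q1, q2, q3, q4, q6, q8, q10}.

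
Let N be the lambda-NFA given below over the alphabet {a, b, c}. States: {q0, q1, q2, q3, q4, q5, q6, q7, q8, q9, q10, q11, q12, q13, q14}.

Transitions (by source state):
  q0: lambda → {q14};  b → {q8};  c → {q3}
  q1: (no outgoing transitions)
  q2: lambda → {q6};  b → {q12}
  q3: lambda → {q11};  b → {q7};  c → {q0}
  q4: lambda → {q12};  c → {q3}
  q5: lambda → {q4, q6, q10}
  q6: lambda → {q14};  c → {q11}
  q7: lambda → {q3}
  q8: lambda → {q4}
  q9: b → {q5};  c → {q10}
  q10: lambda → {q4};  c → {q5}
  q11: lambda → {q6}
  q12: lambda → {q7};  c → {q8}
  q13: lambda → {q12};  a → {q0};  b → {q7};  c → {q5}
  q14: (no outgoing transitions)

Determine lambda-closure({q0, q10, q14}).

{q0, q3, q4, q6, q7, q10, q11, q12, q14}

Start with {q0, q10, q14}.
From q10 via lambda: add q4.
From q4 via lambda: add q12.
From q12 via lambda: add q7.
From q7 via lambda: add q3.
From q3 via lambda: add q11.
From q11 via lambda: add q6.
No new states can be added; the closed set is {q0, q3, q4, q6, q7, q10, q11, q12, q14}.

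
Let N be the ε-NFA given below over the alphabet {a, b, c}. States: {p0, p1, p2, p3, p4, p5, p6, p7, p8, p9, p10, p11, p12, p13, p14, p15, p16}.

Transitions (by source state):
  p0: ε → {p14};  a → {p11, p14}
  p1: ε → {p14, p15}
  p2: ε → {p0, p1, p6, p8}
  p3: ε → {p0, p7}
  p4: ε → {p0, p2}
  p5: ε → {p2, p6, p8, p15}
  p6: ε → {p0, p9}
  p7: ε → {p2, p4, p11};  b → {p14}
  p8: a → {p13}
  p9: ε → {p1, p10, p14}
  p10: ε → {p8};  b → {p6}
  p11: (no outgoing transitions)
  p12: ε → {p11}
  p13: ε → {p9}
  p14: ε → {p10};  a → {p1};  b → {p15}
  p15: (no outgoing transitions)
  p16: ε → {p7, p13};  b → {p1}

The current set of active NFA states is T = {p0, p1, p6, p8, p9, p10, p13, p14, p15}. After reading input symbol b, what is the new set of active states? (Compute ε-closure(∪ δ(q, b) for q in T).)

p10 on b → {p6}.
p14 on b → {p15}.
No b-transition from p0, p1, p6, p8, p9, p13, p15.
Union after reading b: {p6, p15}.
Now take the ε-closure:
From p6 via ε: add p0, p9.
From p0 via ε: add p14.
From p9 via ε: add p1, p10.
From p10 via ε: add p8.
No new states can be added; the closed set is {p0, p1, p6, p8, p9, p10, p14, p15}.

{p0, p1, p6, p8, p9, p10, p14, p15}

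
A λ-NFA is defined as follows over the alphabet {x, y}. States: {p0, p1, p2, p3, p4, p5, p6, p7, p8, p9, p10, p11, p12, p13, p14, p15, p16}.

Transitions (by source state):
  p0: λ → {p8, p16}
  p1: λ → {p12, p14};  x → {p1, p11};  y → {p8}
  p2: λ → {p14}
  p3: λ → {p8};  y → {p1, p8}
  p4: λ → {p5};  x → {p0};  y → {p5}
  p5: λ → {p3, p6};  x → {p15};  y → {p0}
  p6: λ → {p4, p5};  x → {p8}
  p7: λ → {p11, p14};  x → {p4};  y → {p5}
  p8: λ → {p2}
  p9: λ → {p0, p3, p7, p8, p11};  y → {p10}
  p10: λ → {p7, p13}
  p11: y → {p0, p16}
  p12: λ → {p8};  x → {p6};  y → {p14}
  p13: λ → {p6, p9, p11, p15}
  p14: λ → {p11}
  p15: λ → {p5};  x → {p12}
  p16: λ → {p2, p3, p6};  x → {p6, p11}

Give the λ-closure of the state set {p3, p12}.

{p2, p3, p8, p11, p12, p14}

Start with {p3, p12}.
From p3 via λ: add p8.
From p8 via λ: add p2.
From p2 via λ: add p14.
From p14 via λ: add p11.
No new states can be added; the closed set is {p2, p3, p8, p11, p12, p14}.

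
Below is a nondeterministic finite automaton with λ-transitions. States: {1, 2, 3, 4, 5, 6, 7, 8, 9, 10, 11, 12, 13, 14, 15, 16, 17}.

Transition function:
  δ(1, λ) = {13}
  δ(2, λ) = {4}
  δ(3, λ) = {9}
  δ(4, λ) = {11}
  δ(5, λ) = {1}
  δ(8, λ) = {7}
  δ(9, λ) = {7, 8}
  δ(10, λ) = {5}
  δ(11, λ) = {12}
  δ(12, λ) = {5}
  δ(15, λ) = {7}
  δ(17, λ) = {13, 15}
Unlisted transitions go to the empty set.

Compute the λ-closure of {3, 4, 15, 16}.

{1, 3, 4, 5, 7, 8, 9, 11, 12, 13, 15, 16}

Start with {3, 4, 15, 16}.
From 3 via λ: add 9.
From 4 via λ: add 11.
From 15 via λ: add 7.
From 9 via λ: add 8.
From 11 via λ: add 12.
From 12 via λ: add 5.
From 5 via λ: add 1.
From 1 via λ: add 13.
No new states can be added; the closed set is {1, 3, 4, 5, 7, 8, 9, 11, 12, 13, 15, 16}.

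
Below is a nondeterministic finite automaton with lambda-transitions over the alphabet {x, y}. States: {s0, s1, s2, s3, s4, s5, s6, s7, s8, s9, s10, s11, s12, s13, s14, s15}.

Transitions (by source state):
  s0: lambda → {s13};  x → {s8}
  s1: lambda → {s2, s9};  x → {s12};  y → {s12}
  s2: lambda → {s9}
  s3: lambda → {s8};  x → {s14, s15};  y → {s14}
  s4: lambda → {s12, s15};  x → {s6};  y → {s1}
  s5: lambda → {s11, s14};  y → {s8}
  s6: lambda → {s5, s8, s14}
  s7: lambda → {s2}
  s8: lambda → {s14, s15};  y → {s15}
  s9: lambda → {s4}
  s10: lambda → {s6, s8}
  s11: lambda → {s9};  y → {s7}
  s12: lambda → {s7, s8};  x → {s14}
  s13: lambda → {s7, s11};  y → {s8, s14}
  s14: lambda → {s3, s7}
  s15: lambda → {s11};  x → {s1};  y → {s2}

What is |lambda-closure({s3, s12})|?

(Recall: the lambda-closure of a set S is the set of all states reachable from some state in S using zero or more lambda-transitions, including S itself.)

10

Start with {s3, s12}.
From s3 via lambda: add s8.
From s12 via lambda: add s7.
From s7 via lambda: add s2.
From s8 via lambda: add s14, s15.
From s2 via lambda: add s9.
From s15 via lambda: add s11.
From s9 via lambda: add s4.
lambda-closure = {s2, s3, s4, s7, s8, s9, s11, s12, s14, s15}, which has 10 states.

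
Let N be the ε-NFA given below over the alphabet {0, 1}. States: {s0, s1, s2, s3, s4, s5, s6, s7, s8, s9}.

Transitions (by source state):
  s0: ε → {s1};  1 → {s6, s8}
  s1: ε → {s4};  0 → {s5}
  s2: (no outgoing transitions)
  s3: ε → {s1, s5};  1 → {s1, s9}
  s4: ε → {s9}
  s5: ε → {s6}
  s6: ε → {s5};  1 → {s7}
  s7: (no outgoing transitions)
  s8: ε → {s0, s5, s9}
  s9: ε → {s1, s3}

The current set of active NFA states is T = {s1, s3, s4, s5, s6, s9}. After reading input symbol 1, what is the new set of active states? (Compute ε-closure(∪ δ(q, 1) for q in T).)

s3 on 1 → {s1, s9}.
s6 on 1 → {s7}.
No 1-transition from s1, s4, s5, s9.
Union after reading 1: {s1, s7, s9}.
Now take the ε-closure:
From s1 via ε: add s4.
From s9 via ε: add s3.
From s3 via ε: add s5.
From s5 via ε: add s6.
No new states can be added; the closed set is {s1, s3, s4, s5, s6, s7, s9}.

{s1, s3, s4, s5, s6, s7, s9}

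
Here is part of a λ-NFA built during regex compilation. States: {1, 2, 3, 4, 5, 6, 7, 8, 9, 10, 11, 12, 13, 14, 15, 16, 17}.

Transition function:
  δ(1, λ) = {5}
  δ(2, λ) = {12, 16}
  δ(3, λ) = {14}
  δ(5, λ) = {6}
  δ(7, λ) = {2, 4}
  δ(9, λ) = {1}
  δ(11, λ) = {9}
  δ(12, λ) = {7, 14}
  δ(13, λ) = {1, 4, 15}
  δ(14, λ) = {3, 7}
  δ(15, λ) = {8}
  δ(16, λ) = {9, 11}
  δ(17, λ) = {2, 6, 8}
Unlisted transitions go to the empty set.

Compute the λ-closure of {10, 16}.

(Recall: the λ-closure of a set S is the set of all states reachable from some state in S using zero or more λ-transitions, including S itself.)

Start with {10, 16}.
From 16 via λ: add 9, 11.
From 9 via λ: add 1.
From 1 via λ: add 5.
From 5 via λ: add 6.
No new states can be added; the closed set is {1, 5, 6, 9, 10, 11, 16}.

{1, 5, 6, 9, 10, 11, 16}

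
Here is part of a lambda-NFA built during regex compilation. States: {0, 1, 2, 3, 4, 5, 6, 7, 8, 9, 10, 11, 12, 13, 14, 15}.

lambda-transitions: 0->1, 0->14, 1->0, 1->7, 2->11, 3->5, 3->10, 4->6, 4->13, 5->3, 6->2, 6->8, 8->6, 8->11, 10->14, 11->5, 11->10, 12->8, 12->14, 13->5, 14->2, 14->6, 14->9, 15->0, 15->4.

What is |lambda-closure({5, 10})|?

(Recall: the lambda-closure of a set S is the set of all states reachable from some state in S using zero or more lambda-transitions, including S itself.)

Start with {5, 10}.
From 5 via lambda: add 3.
From 10 via lambda: add 14.
From 14 via lambda: add 2, 6, 9.
From 2 via lambda: add 11.
From 6 via lambda: add 8.
lambda-closure = {2, 3, 5, 6, 8, 9, 10, 11, 14}, which has 9 states.

9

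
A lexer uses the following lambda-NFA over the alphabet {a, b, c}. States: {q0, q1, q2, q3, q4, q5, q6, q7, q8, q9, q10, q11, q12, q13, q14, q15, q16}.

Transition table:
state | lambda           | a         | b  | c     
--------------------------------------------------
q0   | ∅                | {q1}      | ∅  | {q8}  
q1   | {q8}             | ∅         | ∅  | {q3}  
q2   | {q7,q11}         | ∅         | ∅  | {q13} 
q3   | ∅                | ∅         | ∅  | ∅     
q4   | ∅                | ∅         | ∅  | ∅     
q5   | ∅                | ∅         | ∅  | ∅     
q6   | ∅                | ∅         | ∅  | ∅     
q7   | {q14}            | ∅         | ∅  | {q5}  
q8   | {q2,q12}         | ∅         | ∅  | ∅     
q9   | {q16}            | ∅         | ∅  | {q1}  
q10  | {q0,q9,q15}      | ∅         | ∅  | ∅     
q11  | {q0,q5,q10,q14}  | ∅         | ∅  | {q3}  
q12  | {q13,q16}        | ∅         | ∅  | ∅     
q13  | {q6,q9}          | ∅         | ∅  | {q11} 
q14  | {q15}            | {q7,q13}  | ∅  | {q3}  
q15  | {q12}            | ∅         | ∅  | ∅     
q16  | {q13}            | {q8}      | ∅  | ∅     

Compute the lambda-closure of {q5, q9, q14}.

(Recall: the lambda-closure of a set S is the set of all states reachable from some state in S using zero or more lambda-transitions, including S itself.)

{q5, q6, q9, q12, q13, q14, q15, q16}

Start with {q5, q9, q14}.
From q9 via lambda: add q16.
From q14 via lambda: add q15.
From q15 via lambda: add q12.
From q16 via lambda: add q13.
From q13 via lambda: add q6.
No new states can be added; the closed set is {q5, q6, q9, q12, q13, q14, q15, q16}.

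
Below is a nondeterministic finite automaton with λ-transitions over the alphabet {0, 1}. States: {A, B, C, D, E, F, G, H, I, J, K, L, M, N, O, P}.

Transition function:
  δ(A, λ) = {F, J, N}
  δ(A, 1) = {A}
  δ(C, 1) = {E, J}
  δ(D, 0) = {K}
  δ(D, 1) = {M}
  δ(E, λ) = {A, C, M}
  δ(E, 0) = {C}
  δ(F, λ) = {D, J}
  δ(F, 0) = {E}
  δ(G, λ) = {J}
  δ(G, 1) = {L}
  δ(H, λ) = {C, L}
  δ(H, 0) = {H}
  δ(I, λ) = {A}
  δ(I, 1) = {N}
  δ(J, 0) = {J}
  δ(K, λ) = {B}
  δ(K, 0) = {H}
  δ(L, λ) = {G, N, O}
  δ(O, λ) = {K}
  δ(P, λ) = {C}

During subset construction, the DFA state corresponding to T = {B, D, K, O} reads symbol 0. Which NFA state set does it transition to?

{B, C, G, H, J, K, L, N, O}

D on 0 → {K}.
K on 0 → {H}.
No 0-transition from B, O.
Union after reading 0: {H, K}.
Now take the λ-closure:
From H via λ: add C, L.
From K via λ: add B.
From L via λ: add G, N, O.
From G via λ: add J.
No new states can be added; the closed set is {B, C, G, H, J, K, L, N, O}.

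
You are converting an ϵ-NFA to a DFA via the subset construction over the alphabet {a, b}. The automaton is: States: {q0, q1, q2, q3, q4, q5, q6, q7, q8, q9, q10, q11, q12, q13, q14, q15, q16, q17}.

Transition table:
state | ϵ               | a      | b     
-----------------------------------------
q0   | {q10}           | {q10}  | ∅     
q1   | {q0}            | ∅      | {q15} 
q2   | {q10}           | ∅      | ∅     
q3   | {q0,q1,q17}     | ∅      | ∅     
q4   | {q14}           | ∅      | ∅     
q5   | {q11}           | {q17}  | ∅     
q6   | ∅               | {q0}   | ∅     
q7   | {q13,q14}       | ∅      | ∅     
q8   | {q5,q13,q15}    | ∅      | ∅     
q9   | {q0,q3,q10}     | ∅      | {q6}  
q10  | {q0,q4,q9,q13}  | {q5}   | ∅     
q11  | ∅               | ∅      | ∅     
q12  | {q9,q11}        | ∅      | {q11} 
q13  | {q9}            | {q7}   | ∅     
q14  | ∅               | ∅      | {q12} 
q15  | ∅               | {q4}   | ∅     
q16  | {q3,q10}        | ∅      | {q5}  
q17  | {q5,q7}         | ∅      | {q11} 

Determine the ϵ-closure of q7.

Start with {q7}.
From q7 via ϵ: add q13, q14.
From q13 via ϵ: add q9.
From q9 via ϵ: add q0, q3, q10.
From q3 via ϵ: add q1, q17.
From q10 via ϵ: add q4.
From q17 via ϵ: add q5.
From q5 via ϵ: add q11.
No new states can be added; the closed set is {q0, q1, q3, q4, q5, q7, q9, q10, q11, q13, q14, q17}.

{q0, q1, q3, q4, q5, q7, q9, q10, q11, q13, q14, q17}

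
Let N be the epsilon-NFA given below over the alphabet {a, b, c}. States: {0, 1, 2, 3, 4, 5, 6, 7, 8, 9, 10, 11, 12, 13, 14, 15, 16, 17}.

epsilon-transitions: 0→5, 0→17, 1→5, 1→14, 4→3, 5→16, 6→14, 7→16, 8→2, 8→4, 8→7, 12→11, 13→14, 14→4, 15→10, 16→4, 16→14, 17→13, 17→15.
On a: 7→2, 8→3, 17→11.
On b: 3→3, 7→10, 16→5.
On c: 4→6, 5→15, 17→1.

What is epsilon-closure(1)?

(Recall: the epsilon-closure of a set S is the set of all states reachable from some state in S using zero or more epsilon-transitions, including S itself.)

{1, 3, 4, 5, 14, 16}

Start with {1}.
From 1 via epsilon: add 5, 14.
From 5 via epsilon: add 16.
From 14 via epsilon: add 4.
From 4 via epsilon: add 3.
No new states can be added; the closed set is {1, 3, 4, 5, 14, 16}.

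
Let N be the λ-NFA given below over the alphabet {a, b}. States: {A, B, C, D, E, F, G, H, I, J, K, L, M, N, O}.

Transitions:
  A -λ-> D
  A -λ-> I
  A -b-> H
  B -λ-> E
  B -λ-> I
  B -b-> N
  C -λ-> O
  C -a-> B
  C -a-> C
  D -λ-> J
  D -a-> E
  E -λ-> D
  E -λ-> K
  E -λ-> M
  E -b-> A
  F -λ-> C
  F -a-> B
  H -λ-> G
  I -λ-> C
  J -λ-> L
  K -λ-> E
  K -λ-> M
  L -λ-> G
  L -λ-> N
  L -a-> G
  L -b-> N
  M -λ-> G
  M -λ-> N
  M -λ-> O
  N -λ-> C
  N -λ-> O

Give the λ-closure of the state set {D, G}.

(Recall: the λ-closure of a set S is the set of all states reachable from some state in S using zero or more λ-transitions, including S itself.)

{C, D, G, J, L, N, O}

Start with {D, G}.
From D via λ: add J.
From J via λ: add L.
From L via λ: add N.
From N via λ: add C, O.
No new states can be added; the closed set is {C, D, G, J, L, N, O}.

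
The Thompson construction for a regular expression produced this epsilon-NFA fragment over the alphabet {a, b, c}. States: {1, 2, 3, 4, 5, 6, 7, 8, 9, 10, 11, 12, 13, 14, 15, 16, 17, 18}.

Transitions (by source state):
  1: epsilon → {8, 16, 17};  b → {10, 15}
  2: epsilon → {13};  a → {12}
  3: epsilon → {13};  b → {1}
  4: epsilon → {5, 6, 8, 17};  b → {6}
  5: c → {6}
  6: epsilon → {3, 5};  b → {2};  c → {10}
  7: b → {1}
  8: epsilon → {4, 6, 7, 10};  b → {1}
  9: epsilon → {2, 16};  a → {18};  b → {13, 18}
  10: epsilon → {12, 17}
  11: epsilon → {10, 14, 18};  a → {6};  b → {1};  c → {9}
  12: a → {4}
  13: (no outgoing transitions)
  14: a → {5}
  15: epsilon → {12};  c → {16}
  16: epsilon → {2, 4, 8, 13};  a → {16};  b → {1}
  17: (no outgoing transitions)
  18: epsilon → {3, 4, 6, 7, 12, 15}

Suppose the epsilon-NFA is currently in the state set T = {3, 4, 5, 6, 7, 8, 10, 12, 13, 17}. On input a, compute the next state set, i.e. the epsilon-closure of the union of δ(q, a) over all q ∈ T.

12 on a → {4}.
No a-transition from 3, 4, 5, 6, 7, 8, 10, 13, 17.
Union after reading a: {4}.
Now take the epsilon-closure:
From 4 via epsilon: add 5, 6, 8, 17.
From 6 via epsilon: add 3.
From 8 via epsilon: add 7, 10.
From 3 via epsilon: add 13.
From 10 via epsilon: add 12.
No new states can be added; the closed set is {3, 4, 5, 6, 7, 8, 10, 12, 13, 17}.

{3, 4, 5, 6, 7, 8, 10, 12, 13, 17}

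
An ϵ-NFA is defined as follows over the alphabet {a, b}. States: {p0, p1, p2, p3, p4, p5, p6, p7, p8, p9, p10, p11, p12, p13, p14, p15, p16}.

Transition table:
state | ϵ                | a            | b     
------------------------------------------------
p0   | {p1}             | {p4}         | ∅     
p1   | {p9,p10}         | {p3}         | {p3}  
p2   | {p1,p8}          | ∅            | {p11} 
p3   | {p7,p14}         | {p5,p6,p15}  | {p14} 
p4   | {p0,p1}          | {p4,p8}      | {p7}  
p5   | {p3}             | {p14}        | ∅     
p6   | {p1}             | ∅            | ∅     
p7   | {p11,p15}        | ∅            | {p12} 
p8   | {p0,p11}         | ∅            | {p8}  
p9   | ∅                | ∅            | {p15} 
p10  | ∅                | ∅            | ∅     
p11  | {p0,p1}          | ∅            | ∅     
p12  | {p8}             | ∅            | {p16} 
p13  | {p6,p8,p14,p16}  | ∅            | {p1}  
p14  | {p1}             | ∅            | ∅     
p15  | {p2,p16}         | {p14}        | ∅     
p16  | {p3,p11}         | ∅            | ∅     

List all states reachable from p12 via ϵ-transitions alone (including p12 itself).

Start with {p12}.
From p12 via ϵ: add p8.
From p8 via ϵ: add p0, p11.
From p0 via ϵ: add p1.
From p1 via ϵ: add p9, p10.
No new states can be added; the closed set is {p0, p1, p8, p9, p10, p11, p12}.

{p0, p1, p8, p9, p10, p11, p12}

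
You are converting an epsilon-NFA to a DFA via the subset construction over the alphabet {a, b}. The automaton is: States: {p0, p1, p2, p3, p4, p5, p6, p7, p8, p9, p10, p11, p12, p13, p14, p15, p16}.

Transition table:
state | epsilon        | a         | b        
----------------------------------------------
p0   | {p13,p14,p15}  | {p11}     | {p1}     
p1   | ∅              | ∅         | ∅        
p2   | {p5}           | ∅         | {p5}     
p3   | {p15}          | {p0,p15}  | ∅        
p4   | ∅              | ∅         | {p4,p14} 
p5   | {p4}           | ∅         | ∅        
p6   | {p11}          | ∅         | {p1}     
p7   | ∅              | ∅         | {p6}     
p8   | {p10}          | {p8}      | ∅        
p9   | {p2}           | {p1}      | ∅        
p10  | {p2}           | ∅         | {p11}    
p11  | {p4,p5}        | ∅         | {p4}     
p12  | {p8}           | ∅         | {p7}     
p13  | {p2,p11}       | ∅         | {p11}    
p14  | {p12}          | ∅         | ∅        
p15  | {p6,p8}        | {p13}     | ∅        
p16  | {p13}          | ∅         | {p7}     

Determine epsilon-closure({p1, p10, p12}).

{p1, p2, p4, p5, p8, p10, p12}

Start with {p1, p10, p12}.
From p10 via epsilon: add p2.
From p12 via epsilon: add p8.
From p2 via epsilon: add p5.
From p5 via epsilon: add p4.
No new states can be added; the closed set is {p1, p2, p4, p5, p8, p10, p12}.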